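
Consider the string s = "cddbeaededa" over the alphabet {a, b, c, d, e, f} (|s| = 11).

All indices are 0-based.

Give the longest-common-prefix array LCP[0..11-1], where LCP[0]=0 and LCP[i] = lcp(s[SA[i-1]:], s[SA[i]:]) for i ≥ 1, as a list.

[0, 1, 0, 0, 0, 1, 1, 1, 0, 1, 2]

rank | idx | suffix
   0 |  10 | a
   1 |   5 | aededa
   2 |   3 | beaededa
   3 |   0 | cddbeaededa
   4 |   9 | da
   5 |   2 | dbeaededa
   6 |   1 | ddbeaededa
   7 |   7 | deda
   8 |   4 | eaededa
   9 |   8 | eda
  10 |   6 | ededa

SA = [10, 5, 3, 0, 9, 2, 1, 7, 4, 8, 6]
[i] adj suffixes → lcp
  [1] 10/5 → 1 ('a')
  [2] 5/3 → 0 ('')
  [3] 3/0 → 0 ('')
  [4] 0/9 → 0 ('')
  [5] 9/2 → 1 ('d')
  [6] 2/1 → 1 ('d')
  [7] 1/7 → 1 ('d')
  [8] 7/4 → 0 ('')
  [9] 4/8 → 1 ('e')
  [10] 8/6 → 2 ('ed')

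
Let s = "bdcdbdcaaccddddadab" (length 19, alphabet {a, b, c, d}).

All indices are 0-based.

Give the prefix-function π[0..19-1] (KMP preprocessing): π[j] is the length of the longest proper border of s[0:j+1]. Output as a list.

π[0] = 0
j=1 s[j]='d': π[1]=0 (border '')
j=2 s[j]='c': π[2]=0 (border '')
j=3 s[j]='d': π[3]=0 (border '')
j=4 s[j]='b': π[4]=1 (border 'b')
j=5 s[j]='d': π[5]=2 (border 'bd')
j=6 s[j]='c': π[6]=3 (border 'bdc')
j=7 s[j]='a': k: 3→0; π[7]=0 (border '')
j=8 s[j]='a': π[8]=0 (border '')
j=9 s[j]='c': π[9]=0 (border '')
j=10 s[j]='c': π[10]=0 (border '')
j=11 s[j]='d': π[11]=0 (border '')
j=12 s[j]='d': π[12]=0 (border '')
j=13 s[j]='d': π[13]=0 (border '')
j=14 s[j]='d': π[14]=0 (border '')
j=15 s[j]='a': π[15]=0 (border '')
j=16 s[j]='d': π[16]=0 (border '')
j=17 s[j]='a': π[17]=0 (border '')
j=18 s[j]='b': π[18]=1 (border 'b')

[0, 0, 0, 0, 1, 2, 3, 0, 0, 0, 0, 0, 0, 0, 0, 0, 0, 0, 1]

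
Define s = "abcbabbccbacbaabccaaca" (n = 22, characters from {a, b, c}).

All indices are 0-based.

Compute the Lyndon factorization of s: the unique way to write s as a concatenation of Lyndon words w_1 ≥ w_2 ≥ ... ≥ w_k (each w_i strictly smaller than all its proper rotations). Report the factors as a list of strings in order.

emit factor 1: 'abcb' (i=0, period=4)
emit factor 2: 'abbccbacb' (i=4, period=9)
emit factor 3: 'aabccaac' (i=13, period=8)
emit factor 4: 'a' (i=21, period=1)

["abcb", "abbccbacb", "aabccaac", "a"]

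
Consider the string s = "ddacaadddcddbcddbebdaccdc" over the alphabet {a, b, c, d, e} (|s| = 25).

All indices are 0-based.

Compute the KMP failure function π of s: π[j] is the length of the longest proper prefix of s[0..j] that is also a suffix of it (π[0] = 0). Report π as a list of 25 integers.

π[0] = 0
j=1 s[j]='d': π[1]=1 (border 'd')
j=2 s[j]='a': k: 1→0; π[2]=0 (border '')
j=3 s[j]='c': π[3]=0 (border '')
j=4 s[j]='a': π[4]=0 (border '')
j=5 s[j]='a': π[5]=0 (border '')
j=6 s[j]='d': π[6]=1 (border 'd')
j=7 s[j]='d': π[7]=2 (border 'dd')
j=8 s[j]='d': k: 2→1; π[8]=2 (border 'dd')
j=9 s[j]='c': k: 2→1→0; π[9]=0 (border '')
j=10 s[j]='d': π[10]=1 (border 'd')
j=11 s[j]='d': π[11]=2 (border 'dd')
j=12 s[j]='b': k: 2→1→0; π[12]=0 (border '')
j=13 s[j]='c': π[13]=0 (border '')
j=14 s[j]='d': π[14]=1 (border 'd')
j=15 s[j]='d': π[15]=2 (border 'dd')
j=16 s[j]='b': k: 2→1→0; π[16]=0 (border '')
j=17 s[j]='e': π[17]=0 (border '')
j=18 s[j]='b': π[18]=0 (border '')
j=19 s[j]='d': π[19]=1 (border 'd')
j=20 s[j]='a': k: 1→0; π[20]=0 (border '')
j=21 s[j]='c': π[21]=0 (border '')
j=22 s[j]='c': π[22]=0 (border '')
j=23 s[j]='d': π[23]=1 (border 'd')
j=24 s[j]='c': k: 1→0; π[24]=0 (border '')

[0, 1, 0, 0, 0, 0, 1, 2, 2, 0, 1, 2, 0, 0, 1, 2, 0, 0, 0, 1, 0, 0, 0, 1, 0]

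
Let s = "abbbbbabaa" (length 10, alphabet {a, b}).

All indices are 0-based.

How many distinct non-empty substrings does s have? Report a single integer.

sorted suffixes:
  #0 SA[0]=9  'a'
  #1 SA[1]=8  'aa'
  #2 SA[2]=6  'abaa'
  #3 SA[3]=0  'abbbbbabaa'
  #4 SA[4]=7  'baa'
  #5 SA[5]=5  'babaa'
  #6 SA[6]=4  'bbabaa'
  #7 SA[7]=3  'bbbabaa'
  #8 SA[8]=2  'bbbbabaa'
  #9 SA[9]=1  'bbbbbabaa'

SA = [9, 8, 6, 0, 7, 5, 4, 3, 2, 1]
i: (SA[i-1],SA[i]) lcp shared
  1: (9,8) 1 'a'
  2: (8,6) 1 'a'
  3: (6,0) 2 'ab'
  4: (0,7) 0 ''
  5: (7,5) 2 'ba'
  6: (5,4) 1 'b'
  7: (4,3) 2 'bb'
  8: (3,2) 3 'bbb'
  9: (2,1) 4 'bbbb'

n(n+1)/2 = 10·11/2 = 55
Σ LCP = 0 + 1 + 1 + 2 + 0 + 2 + 1 + 2 + 3 + 4 = 16
distinct = 55 − 16 = 39

39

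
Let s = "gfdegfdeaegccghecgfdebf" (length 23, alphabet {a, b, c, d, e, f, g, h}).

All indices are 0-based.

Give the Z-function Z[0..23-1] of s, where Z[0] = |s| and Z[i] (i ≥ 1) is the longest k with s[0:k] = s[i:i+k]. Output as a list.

Z[0]=23
i=1: i≥r, start 0; Z[1]=0
i=2: i≥r, start 0; Z[2]=0
i=3: i≥r, start 0; Z[3]=0
i=4: i≥r, start 0; Z[4]=4 extend→box=[4,8)
i=5: min(r-i=3, Z[1]=0)=0; Z[5]=0
i=6: min(r-i=2, Z[2]=0)=0; Z[6]=0
i=7: min(r-i=1, Z[3]=0)=0; Z[7]=0
i=8: i≥r, start 0; Z[8]=0
i=9: i≥r, start 0; Z[9]=0
i=10: i≥r, start 0; Z[10]=1 extend→box=[10,11)
i=11: i≥r, start 0; Z[11]=0
i=12: i≥r, start 0; Z[12]=0
i=13: i≥r, start 0; Z[13]=1 extend→box=[13,14)
i=14: i≥r, start 0; Z[14]=0
i=15: i≥r, start 0; Z[15]=0
i=16: i≥r, start 0; Z[16]=0
i=17: i≥r, start 0; Z[17]=4 extend→box=[17,21)
i=18: min(r-i=3, Z[1]=0)=0; Z[18]=0
i=19: min(r-i=2, Z[2]=0)=0; Z[19]=0
i=20: min(r-i=1, Z[3]=0)=0; Z[20]=0
i=21: i≥r, start 0; Z[21]=0
i=22: i≥r, start 0; Z[22]=0

[23, 0, 0, 0, 4, 0, 0, 0, 0, 0, 1, 0, 0, 1, 0, 0, 0, 4, 0, 0, 0, 0, 0]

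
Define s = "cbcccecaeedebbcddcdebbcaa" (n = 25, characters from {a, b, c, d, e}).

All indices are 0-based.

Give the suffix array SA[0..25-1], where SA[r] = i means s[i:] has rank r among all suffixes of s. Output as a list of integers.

rank→(start, suffix):
  0 → (24, 'a')
  1 → (23, 'aa')
  2 → (7, 'aeedebbcddcdebbcaa')
  3 → (20, 'bbcaa')
  4 → (12, 'bbcddcdebbcaa')
  5 → (21, 'bcaa')
  6 → (1, 'bcccecaeedebbcddcdebbcaa')
  7 → (13, 'bcddcdebbcaa')
  8 → (22, 'caa')
  9 → (6, 'caeedebbcddcdebbcaa')
  10 → (0, 'cbcccecaeedebbcddcdebbcaa')
  11 → (2, 'cccecaeedebbcddcdebbcaa')
  12 → (3, 'ccecaeedebbcddcdebbcaa')
  13 → (14, 'cddcdebbcaa')
  14 → (17, 'cdebbcaa')
  15 → (4, 'cecaeedebbcddcdebbcaa')
  16 → (16, 'dcdebbcaa')
  17 → (15, 'ddcdebbcaa')
  18 → (18, 'debbcaa')
  19 → (10, 'debbcddcdebbcaa')
  20 → (19, 'ebbcaa')
  21 → (11, 'ebbcddcdebbcaa')
  22 → (5, 'ecaeedebbcddcdebbcaa')
  23 → (9, 'edebbcddcdebbcaa')
  24 → (8, 'eedebbcddcdebbcaa')

[24, 23, 7, 20, 12, 21, 1, 13, 22, 6, 0, 2, 3, 14, 17, 4, 16, 15, 18, 10, 19, 11, 5, 9, 8]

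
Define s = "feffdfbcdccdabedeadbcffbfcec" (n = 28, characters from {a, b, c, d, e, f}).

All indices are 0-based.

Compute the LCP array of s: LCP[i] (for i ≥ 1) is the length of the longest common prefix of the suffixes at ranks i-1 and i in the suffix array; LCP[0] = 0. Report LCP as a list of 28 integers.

rank | idx | suffix
   0 |  12 | abedeadbcffbfcec
   1 |  17 | adbcffbfcec
   2 |   6 | bcdccdabedeadbcffbfcec
   3 |  19 | bcffbfcec
   4 |  13 | bedeadbcffbfcec
   5 |  23 | bfcec
   6 |  27 | c
   7 |   9 | ccdabedeadbcffbfcec
   8 |  10 | cdabedeadbcffbfcec
   9 |   7 | cdccdabedeadbcffbfcec
  10 |  25 | cec
  11 |  20 | cffbfcec
  12 |  11 | dabedeadbcffbfcec
  13 |  18 | dbcffbfcec
  14 |   8 | dccdabedeadbcffbfcec
  15 |  15 | deadbcffbfcec
  16 |   4 | dfbcdccdabedeadbcffbfcec
  17 |  16 | eadbcffbfcec
  18 |  26 | ec
  19 |  14 | edeadbcffbfcec
  20 |   1 | effdfbcdccdabedeadbcffbfcec
  21 |   5 | fbcdccdabedeadbcffbfcec
  22 |  22 | fbfcec
  23 |  24 | fcec
  24 |   3 | fdfbcdccdabedeadbcffbfcec
  25 |   0 | feffdfbcdccdabedeadbcffbfcec
  26 |  21 | ffbfcec
  27 |   2 | ffdfbcdccdabedeadbcffbfcec

SA = [12, 17, 6, 19, 13, 23, 27, 9, 10, 7, 25, 20, 11, 18, 8, 15, 4, 16, 26, 14, 1, 5, 22, 24, 3, 0, 21, 2]
rank  pair      lcp
   1  s[12:],s[17:]  1  'a'
   2  s[17:],s[6:]  0  ''
   3  s[6:],s[19:]  2  'bc'
   4  s[19:],s[13:]  1  'b'
   5  s[13:],s[23:]  1  'b'
   6  s[23:],s[27:]  0  ''
   7  s[27:],s[9:]  1  'c'
   8  s[9:],s[10:]  1  'c'
   9  s[10:],s[7:]  2  'cd'
  10  s[7:],s[25:]  1  'c'
  11  s[25:],s[20:]  1  'c'
  12  s[20:],s[11:]  0  ''
  13  s[11:],s[18:]  1  'd'
  14  s[18:],s[8:]  1  'd'
  15  s[8:],s[15:]  1  'd'
  16  s[15:],s[4:]  1  'd'
  17  s[4:],s[16:]  0  ''
  18  s[16:],s[26:]  1  'e'
  19  s[26:],s[14:]  1  'e'
  20  s[14:],s[1:]  1  'e'
  21  s[1:],s[5:]  0  ''
  22  s[5:],s[22:]  2  'fb'
  23  s[22:],s[24:]  1  'f'
  24  s[24:],s[3:]  1  'f'
  25  s[3:],s[0:]  1  'f'
  26  s[0:],s[21:]  1  'f'
  27  s[21:],s[2:]  2  'ff'

[0, 1, 0, 2, 1, 1, 0, 1, 1, 2, 1, 1, 0, 1, 1, 1, 1, 0, 1, 1, 1, 0, 2, 1, 1, 1, 1, 2]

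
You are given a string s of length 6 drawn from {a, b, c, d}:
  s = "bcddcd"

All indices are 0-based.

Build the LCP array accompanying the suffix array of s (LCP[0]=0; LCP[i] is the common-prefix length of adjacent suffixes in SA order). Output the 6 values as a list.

[0, 0, 2, 0, 1, 1]

rank→(start, suffix):
  0 → (0, 'bcddcd')
  1 → (4, 'cd')
  2 → (1, 'cddcd')
  3 → (5, 'd')
  4 → (3, 'dcd')
  5 → (2, 'ddcd')

SA = [0, 4, 1, 5, 3, 2]
[i] adj suffixes → lcp
  [1] 0/4 → 0 ('')
  [2] 4/1 → 2 ('cd')
  [3] 1/5 → 0 ('')
  [4] 5/3 → 1 ('d')
  [5] 3/2 → 1 ('d')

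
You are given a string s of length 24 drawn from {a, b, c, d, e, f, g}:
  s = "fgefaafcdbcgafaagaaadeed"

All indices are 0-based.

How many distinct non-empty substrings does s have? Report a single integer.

276

rank | idx | suffix
   0 |  17 | aaadeed
   1 |  18 | aadeed
   2 |   4 | aafcdbcgafaagaaadeed
   3 |  14 | aagaaadeed
   4 |  19 | adeed
   5 |  12 | afaagaaadeed
   6 |   5 | afcdbcgafaagaaadeed
   7 |  15 | agaaadeed
   8 |   9 | bcgafaagaaadeed
   9 |   7 | cdbcgafaagaaadeed
  10 |  10 | cgafaagaaadeed
  11 |  23 | d
  12 |   8 | dbcgafaagaaadeed
  13 |  20 | deed
  14 |  22 | ed
  15 |  21 | eed
  16 |   2 | efaafcdbcgafaagaaadeed
  17 |   3 | faafcdbcgafaagaaadeed
  18 |  13 | faagaaadeed
  19 |   6 | fcdbcgafaagaaadeed
  20 |   0 | fgefaafcdbcgafaagaaadeed
  21 |  16 | gaaadeed
  22 |  11 | gafaagaaadeed
  23 |   1 | gefaafcdbcgafaagaaadeed

SA = [17, 18, 4, 14, 19, 12, 5, 15, 9, 7, 10, 23, 8, 20, 22, 21, 2, 3, 13, 6, 0, 16, 11, 1]
[i] adj suffixes → lcp
  [1] 17/18 → 2 ('aa')
  [2] 18/4 → 2 ('aa')
  [3] 4/14 → 2 ('aa')
  [4] 14/19 → 1 ('a')
  [5] 19/12 → 1 ('a')
  [6] 12/5 → 2 ('af')
  [7] 5/15 → 1 ('a')
  [8] 15/9 → 0 ('')
  [9] 9/7 → 0 ('')
  [10] 7/10 → 1 ('c')
  [11] 10/23 → 0 ('')
  [12] 23/8 → 1 ('d')
  [13] 8/20 → 1 ('d')
  [14] 20/22 → 0 ('')
  [15] 22/21 → 1 ('e')
  [16] 21/2 → 1 ('e')
  [17] 2/3 → 0 ('')
  [18] 3/13 → 3 ('faa')
  [19] 13/6 → 1 ('f')
  [20] 6/0 → 1 ('f')
  [21] 0/16 → 0 ('')
  [22] 16/11 → 2 ('ga')
  [23] 11/1 → 1 ('g')

n(n+1)/2 = 24·25/2 = 300
Σ LCP = 0 + 2 + 2 + 2 + 1 + 1 + 2 + 1 + 0 + 0 + 1 + 0 + 1 + 1 + 0 + 1 + 1 + 0 + 3 + 1 + 1 + 0 + 2 + 1 = 24
distinct = 300 − 24 = 276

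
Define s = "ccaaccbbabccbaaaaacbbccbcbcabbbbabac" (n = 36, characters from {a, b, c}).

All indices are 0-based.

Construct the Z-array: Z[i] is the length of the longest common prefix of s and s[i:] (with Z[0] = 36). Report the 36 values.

[36, 1, 0, 0, 2, 1, 0, 0, 0, 0, 2, 1, 0, 0, 0, 0, 0, 0, 1, 0, 0, 2, 1, 0, 1, 0, 1, 0, 0, 0, 0, 0, 0, 0, 0, 1]

Z[0]=36
i=1: i≥r, start 0; Z[1]=1 grow→box=[1,2)
i=2: i≥r, start 0; Z[2]=0
i=3: i≥r, start 0; Z[3]=0
i=4: i≥r, start 0; Z[4]=2 grow→box=[4,6)
i=5: min(r-i=1, Z[1]=1)=1; Z[5]=1
i=6: i≥r, start 0; Z[6]=0
i=7: i≥r, start 0; Z[7]=0
i=8: i≥r, start 0; Z[8]=0
i=9: i≥r, start 0; Z[9]=0
i=10: i≥r, start 0; Z[10]=2 grow→box=[10,12)
i=11: min(r-i=1, Z[1]=1)=1; Z[11]=1
i=12: i≥r, start 0; Z[12]=0
i=13: i≥r, start 0; Z[13]=0
i=14: i≥r, start 0; Z[14]=0
i=15: i≥r, start 0; Z[15]=0
i=16: i≥r, start 0; Z[16]=0
i=17: i≥r, start 0; Z[17]=0
i=18: i≥r, start 0; Z[18]=1 grow→box=[18,19)
i=19: i≥r, start 0; Z[19]=0
i=20: i≥r, start 0; Z[20]=0
i=21: i≥r, start 0; Z[21]=2 grow→box=[21,23)
i=22: min(r-i=1, Z[1]=1)=1; Z[22]=1
i=23: i≥r, start 0; Z[23]=0
i=24: i≥r, start 0; Z[24]=1 grow→box=[24,25)
i=25: i≥r, start 0; Z[25]=0
i=26: i≥r, start 0; Z[26]=1 grow→box=[26,27)
i=27: i≥r, start 0; Z[27]=0
i=28: i≥r, start 0; Z[28]=0
i=29: i≥r, start 0; Z[29]=0
i=30: i≥r, start 0; Z[30]=0
i=31: i≥r, start 0; Z[31]=0
i=32: i≥r, start 0; Z[32]=0
i=33: i≥r, start 0; Z[33]=0
i=34: i≥r, start 0; Z[34]=0
i=35: i≥r, start 0; Z[35]=1 grow→box=[35,36)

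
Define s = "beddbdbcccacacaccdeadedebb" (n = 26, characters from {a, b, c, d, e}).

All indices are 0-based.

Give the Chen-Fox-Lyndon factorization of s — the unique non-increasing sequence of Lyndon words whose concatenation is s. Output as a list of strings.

emit factor 1: 'bedd' (i=0, period=4)
emit factor 2: 'bd' (i=4, period=2)
emit factor 3: 'bccc' (i=6, period=4)
emit factor 4: 'acacaccdeadedebb' (i=10, period=16)

["bedd", "bd", "bccc", "acacaccdeadedebb"]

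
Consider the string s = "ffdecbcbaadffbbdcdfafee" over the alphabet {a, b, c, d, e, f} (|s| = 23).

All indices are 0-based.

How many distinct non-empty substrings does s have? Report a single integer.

256

rank→(start, suffix):
  0 → (8, 'aadffbbdcdfafee')
  1 → (9, 'adffbbdcdfafee')
  2 → (19, 'afee')
  3 → (7, 'baadffbbdcdfafee')
  4 → (13, 'bbdcdfafee')
  5 → (5, 'bcbaadffbbdcdfafee')
  6 → (14, 'bdcdfafee')
  7 → (6, 'cbaadffbbdcdfafee')
  8 → (4, 'cbcbaadffbbdcdfafee')
  9 → (16, 'cdfafee')
  10 → (15, 'dcdfafee')
  11 → (2, 'decbcbaadffbbdcdfafee')
  12 → (17, 'dfafee')
  13 → (10, 'dffbbdcdfafee')
  14 → (22, 'e')
  15 → (3, 'ecbcbaadffbbdcdfafee')
  16 → (21, 'ee')
  17 → (18, 'fafee')
  18 → (12, 'fbbdcdfafee')
  19 → (1, 'fdecbcbaadffbbdcdfafee')
  20 → (20, 'fee')
  21 → (11, 'ffbbdcdfafee')
  22 → (0, 'ffdecbcbaadffbbdcdfafee')

SA = [8, 9, 19, 7, 13, 5, 14, 6, 4, 16, 15, 2, 17, 10, 22, 3, 21, 18, 12, 1, 20, 11, 0]
[i] adj suffixes → lcp
  [1] 8/9 → 1 ('a')
  [2] 9/19 → 1 ('a')
  [3] 19/7 → 0 ('')
  [4] 7/13 → 1 ('b')
  [5] 13/5 → 1 ('b')
  [6] 5/14 → 1 ('b')
  [7] 14/6 → 0 ('')
  [8] 6/4 → 2 ('cb')
  [9] 4/16 → 1 ('c')
  [10] 16/15 → 0 ('')
  [11] 15/2 → 1 ('d')
  [12] 2/17 → 1 ('d')
  [13] 17/10 → 2 ('df')
  [14] 10/22 → 0 ('')
  [15] 22/3 → 1 ('e')
  [16] 3/21 → 1 ('e')
  [17] 21/18 → 0 ('')
  [18] 18/12 → 1 ('f')
  [19] 12/1 → 1 ('f')
  [20] 1/20 → 1 ('f')
  [21] 20/11 → 1 ('f')
  [22] 11/0 → 2 ('ff')

n(n+1)/2 = 23·24/2 = 276
Σ LCP = 0 + 1 + 1 + 0 + 1 + 1 + 1 + 0 + 2 + 1 + 0 + 1 + 1 + 2 + 0 + 1 + 1 + 0 + 1 + 1 + 1 + 1 + 2 = 20
distinct = 276 − 20 = 256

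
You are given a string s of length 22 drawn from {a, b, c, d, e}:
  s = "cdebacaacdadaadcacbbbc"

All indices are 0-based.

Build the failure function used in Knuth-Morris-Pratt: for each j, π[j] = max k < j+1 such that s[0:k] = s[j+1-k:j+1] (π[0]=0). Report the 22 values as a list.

[0, 0, 0, 0, 0, 1, 0, 0, 1, 2, 0, 0, 0, 0, 0, 1, 0, 1, 0, 0, 0, 1]

π[0] = 0
j=1 s[j]='d': π[1]=0 (border '')
j=2 s[j]='e': π[2]=0 (border '')
j=3 s[j]='b': π[3]=0 (border '')
j=4 s[j]='a': π[4]=0 (border '')
j=5 s[j]='c': π[5]=1 (border 'c')
j=6 s[j]='a': k: 1→0; π[6]=0 (border '')
j=7 s[j]='a': π[7]=0 (border '')
j=8 s[j]='c': π[8]=1 (border 'c')
j=9 s[j]='d': π[9]=2 (border 'cd')
j=10 s[j]='a': k: 2→0; π[10]=0 (border '')
j=11 s[j]='d': π[11]=0 (border '')
j=12 s[j]='a': π[12]=0 (border '')
j=13 s[j]='a': π[13]=0 (border '')
j=14 s[j]='d': π[14]=0 (border '')
j=15 s[j]='c': π[15]=1 (border 'c')
j=16 s[j]='a': k: 1→0; π[16]=0 (border '')
j=17 s[j]='c': π[17]=1 (border 'c')
j=18 s[j]='b': k: 1→0; π[18]=0 (border '')
j=19 s[j]='b': π[19]=0 (border '')
j=20 s[j]='b': π[20]=0 (border '')
j=21 s[j]='c': π[21]=1 (border 'c')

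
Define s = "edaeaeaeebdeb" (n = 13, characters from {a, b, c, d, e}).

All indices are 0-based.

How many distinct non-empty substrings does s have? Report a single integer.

sorted suffixes:
  #0 SA[0]=2  'aeaeaeebdeb'
  #1 SA[1]=4  'aeaeebdeb'
  #2 SA[2]=6  'aeebdeb'
  #3 SA[3]=12  'b'
  #4 SA[4]=9  'bdeb'
  #5 SA[5]=1  'daeaeaeebdeb'
  #6 SA[6]=10  'deb'
  #7 SA[7]=3  'eaeaeebdeb'
  #8 SA[8]=5  'eaeebdeb'
  #9 SA[9]=11  'eb'
  #10 SA[10]=8  'ebdeb'
  #11 SA[11]=0  'edaeaeaeebdeb'
  #12 SA[12]=7  'eebdeb'

SA = [2, 4, 6, 12, 9, 1, 10, 3, 5, 11, 8, 0, 7]
[i] adj suffixes → lcp
  [1] 2/4 → 4 ('aeae')
  [2] 4/6 → 2 ('ae')
  [3] 6/12 → 0 ('')
  [4] 12/9 → 1 ('b')
  [5] 9/1 → 0 ('')
  [6] 1/10 → 1 ('d')
  [7] 10/3 → 0 ('')
  [8] 3/5 → 3 ('eae')
  [9] 5/11 → 1 ('e')
  [10] 11/8 → 2 ('eb')
  [11] 8/0 → 1 ('e')
  [12] 0/7 → 1 ('e')

n(n+1)/2 = 13·14/2 = 91
Σ LCP = 0 + 4 + 2 + 0 + 1 + 0 + 1 + 0 + 3 + 1 + 2 + 1 + 1 = 16
distinct = 91 − 16 = 75

75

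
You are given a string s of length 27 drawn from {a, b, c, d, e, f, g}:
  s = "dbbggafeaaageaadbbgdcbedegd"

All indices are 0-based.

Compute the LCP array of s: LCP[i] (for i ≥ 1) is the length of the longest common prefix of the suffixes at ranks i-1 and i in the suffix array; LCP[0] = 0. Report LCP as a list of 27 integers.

sorted suffixes:
  #0 SA[0]=8  'aaageaadbbgdcbedegd'
  #1 SA[1]=13  'aadbbgdcbedegd'
  #2 SA[2]=9  'aageaadbbgdcbedegd'
  #3 SA[3]=14  'adbbgdcbedegd'
  #4 SA[4]=5  'afeaaageaadbbgdcbedegd'
  #5 SA[5]=10  'ageaadbbgdcbedegd'
  #6 SA[6]=16  'bbgdcbedegd'
  #7 SA[7]=1  'bbggafeaaageaadbbgdcbedegd'
  #8 SA[8]=21  'bedegd'
  #9 SA[9]=17  'bgdcbedegd'
  #10 SA[10]=2  'bggafeaaageaadbbgdcbedegd'
  #11 SA[11]=20  'cbedegd'
  #12 SA[12]=26  'd'
  #13 SA[13]=15  'dbbgdcbedegd'
  #14 SA[14]=0  'dbbggafeaaageaadbbgdcbedegd'
  #15 SA[15]=19  'dcbedegd'
  #16 SA[16]=23  'degd'
  #17 SA[17]=7  'eaaageaadbbgdcbedegd'
  #18 SA[18]=12  'eaadbbgdcbedegd'
  #19 SA[19]=22  'edegd'
  #20 SA[20]=24  'egd'
  #21 SA[21]=6  'feaaageaadbbgdcbedegd'
  #22 SA[22]=4  'gafeaaageaadbbgdcbedegd'
  #23 SA[23]=25  'gd'
  #24 SA[24]=18  'gdcbedegd'
  #25 SA[25]=11  'geaadbbgdcbedegd'
  #26 SA[26]=3  'ggafeaaageaadbbgdcbedegd'

SA = [8, 13, 9, 14, 5, 10, 16, 1, 21, 17, 2, 20, 26, 15, 0, 19, 23, 7, 12, 22, 24, 6, 4, 25, 18, 11, 3]
i: (SA[i-1],SA[i]) lcp shared
  1: (8,13) 2 'aa'
  2: (13,9) 2 'aa'
  3: (9,14) 1 'a'
  4: (14,5) 1 'a'
  5: (5,10) 1 'a'
  6: (10,16) 0 ''
  7: (16,1) 3 'bbg'
  8: (1,21) 1 'b'
  9: (21,17) 1 'b'
  10: (17,2) 2 'bg'
  11: (2,20) 0 ''
  12: (20,26) 0 ''
  13: (26,15) 1 'd'
  14: (15,0) 4 'dbbg'
  15: (0,19) 1 'd'
  16: (19,23) 1 'd'
  17: (23,7) 0 ''
  18: (7,12) 3 'eaa'
  19: (12,22) 1 'e'
  20: (22,24) 1 'e'
  21: (24,6) 0 ''
  22: (6,4) 0 ''
  23: (4,25) 1 'g'
  24: (25,18) 2 'gd'
  25: (18,11) 1 'g'
  26: (11,3) 1 'g'

[0, 2, 2, 1, 1, 1, 0, 3, 1, 1, 2, 0, 0, 1, 4, 1, 1, 0, 3, 1, 1, 0, 0, 1, 2, 1, 1]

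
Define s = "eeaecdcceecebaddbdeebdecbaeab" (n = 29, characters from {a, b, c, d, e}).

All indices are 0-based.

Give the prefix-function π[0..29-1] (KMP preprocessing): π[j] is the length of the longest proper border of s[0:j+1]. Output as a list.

[0, 1, 0, 1, 0, 0, 0, 0, 1, 2, 0, 1, 0, 0, 0, 0, 0, 0, 1, 2, 0, 0, 1, 0, 0, 0, 1, 0, 0]

π[0] = 0
j=1 s[j]='e': π[1]=1 (border 'e')
j=2 s[j]='a': k: 1→0; π[2]=0 (border '')
j=3 s[j]='e': π[3]=1 (border 'e')
j=4 s[j]='c': k: 1→0; π[4]=0 (border '')
j=5 s[j]='d': π[5]=0 (border '')
j=6 s[j]='c': π[6]=0 (border '')
j=7 s[j]='c': π[7]=0 (border '')
j=8 s[j]='e': π[8]=1 (border 'e')
j=9 s[j]='e': π[9]=2 (border 'ee')
j=10 s[j]='c': k: 2→1→0; π[10]=0 (border '')
j=11 s[j]='e': π[11]=1 (border 'e')
j=12 s[j]='b': k: 1→0; π[12]=0 (border '')
j=13 s[j]='a': π[13]=0 (border '')
j=14 s[j]='d': π[14]=0 (border '')
j=15 s[j]='d': π[15]=0 (border '')
j=16 s[j]='b': π[16]=0 (border '')
j=17 s[j]='d': π[17]=0 (border '')
j=18 s[j]='e': π[18]=1 (border 'e')
j=19 s[j]='e': π[19]=2 (border 'ee')
j=20 s[j]='b': k: 2→1→0; π[20]=0 (border '')
j=21 s[j]='d': π[21]=0 (border '')
j=22 s[j]='e': π[22]=1 (border 'e')
j=23 s[j]='c': k: 1→0; π[23]=0 (border '')
j=24 s[j]='b': π[24]=0 (border '')
j=25 s[j]='a': π[25]=0 (border '')
j=26 s[j]='e': π[26]=1 (border 'e')
j=27 s[j]='a': k: 1→0; π[27]=0 (border '')
j=28 s[j]='b': π[28]=0 (border '')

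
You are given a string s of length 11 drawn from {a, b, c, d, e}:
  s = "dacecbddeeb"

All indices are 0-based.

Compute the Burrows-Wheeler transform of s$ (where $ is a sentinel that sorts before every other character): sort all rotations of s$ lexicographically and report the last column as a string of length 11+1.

rank  rotation      last
    0  $dacecbddeeb  b
    1  acecbddeeb$d  d
    2  b$dacecbddee  e
    3  bddeeb$dacec  c
    4  cbddeeb$dace  e
    5  cecbddeeb$da  a
    6  dacecbddeeb$  $
    7  ddeeb$dacecb  b
    8  deeb$dacecbd  d
    9  eb$dacecbdde  e
   10  ecbddeeb$dac  c
   11  eeb$dacecbdd  d

bdecea$bdecd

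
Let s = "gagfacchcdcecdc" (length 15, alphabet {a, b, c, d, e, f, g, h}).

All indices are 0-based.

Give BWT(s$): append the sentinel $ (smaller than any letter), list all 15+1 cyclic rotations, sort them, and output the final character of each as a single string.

cfgdaehdccccg$ac

rank  rotation          last
    0  $gagfacchcdcecdc  c
    1  acchcdcecdc$gagf  f
    2  agfacchcdcecdc$g  g
    3  c$gagfacchcdcecd  d
    4  cchcdcecdc$gagfa  a
    5  cdc$gagfacchcdce  e
    6  cdcecdc$gagfacch  h
    7  cecdc$gagfacchcd  d
    8  chcdcecdc$gagfac  c
    9  dc$gagfacchcdcec  c
   10  dcecdc$gagfacchc  c
   11  ecdc$gagfacchcdc  c
   12  facchcdcecdc$gag  g
   13  gagfacchcdcecdc$  $
   14  gfacchcdcecdc$ga  a
   15  hcdcecdc$gagfacc  c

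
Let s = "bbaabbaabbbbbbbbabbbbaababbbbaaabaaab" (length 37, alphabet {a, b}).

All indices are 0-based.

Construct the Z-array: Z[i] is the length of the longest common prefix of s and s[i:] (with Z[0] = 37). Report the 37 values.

Z[0]=37
i=1: outside box; Z[1]=1 scan→box=[1,2)
i=2: outside box; Z[2]=0
i=3: outside box; Z[3]=0
i=4: outside box; Z[4]=6 scan→box=[4,10)
i=5: min(r-i=5, Z[1]=1)=1; Z[5]=1
i=6: min(r-i=4, Z[2]=0)=0; Z[6]=0
i=7: min(r-i=3, Z[3]=0)=0; Z[7]=0
i=8: min(r-i=2, Z[4]=6)=2; Z[8]=2
i=9: min(r-i=1, Z[5]=1)=1; Z[9]=2 scan→box=[9,11)
i=10: min(r-i=1, Z[1]=1)=1; Z[10]=2 scan→box=[10,12)
i=11: min(r-i=1, Z[1]=1)=1; Z[11]=2 scan→box=[11,13)
i=12: min(r-i=1, Z[1]=1)=1; Z[12]=2 scan→box=[12,14)
i=13: min(r-i=1, Z[1]=1)=1; Z[13]=2 scan→box=[13,15)
i=14: min(r-i=1, Z[1]=1)=1; Z[14]=3 scan→box=[14,17)
i=15: min(r-i=2, Z[1]=1)=1; Z[15]=1
i=16: min(r-i=1, Z[2]=0)=0; Z[16]=0
i=17: outside box; Z[17]=2 scan→box=[17,19)
i=18: min(r-i=1, Z[1]=1)=1; Z[18]=2 scan→box=[18,20)
i=19: min(r-i=1, Z[1]=1)=1; Z[19]=5 scan→box=[19,24)
i=20: min(r-i=4, Z[1]=1)=1; Z[20]=1
i=21: min(r-i=3, Z[2]=0)=0; Z[21]=0
i=22: min(r-i=2, Z[3]=0)=0; Z[22]=0
i=23: min(r-i=1, Z[4]=6)=1; Z[23]=1
i=24: outside box; Z[24]=0
i=25: outside box; Z[25]=2 scan→box=[25,27)
i=26: min(r-i=1, Z[1]=1)=1; Z[26]=2 scan→box=[26,28)
i=27: min(r-i=1, Z[1]=1)=1; Z[27]=4 scan→box=[27,31)
i=28: min(r-i=3, Z[1]=1)=1; Z[28]=1
i=29: min(r-i=2, Z[2]=0)=0; Z[29]=0
i=30: min(r-i=1, Z[3]=0)=0; Z[30]=0
i=31: outside box; Z[31]=0
i=32: outside box; Z[32]=1 scan→box=[32,33)
i=33: outside box; Z[33]=0
i=34: outside box; Z[34]=0
i=35: outside box; Z[35]=0
i=36: outside box; Z[36]=1 scan→box=[36,37)

[37, 1, 0, 0, 6, 1, 0, 0, 2, 2, 2, 2, 2, 2, 3, 1, 0, 2, 2, 5, 1, 0, 0, 1, 0, 2, 2, 4, 1, 0, 0, 0, 1, 0, 0, 0, 1]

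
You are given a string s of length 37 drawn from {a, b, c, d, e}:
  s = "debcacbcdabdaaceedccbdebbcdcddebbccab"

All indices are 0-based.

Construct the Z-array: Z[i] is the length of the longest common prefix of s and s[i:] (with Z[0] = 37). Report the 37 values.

[37, 0, 0, 0, 0, 0, 0, 0, 1, 0, 0, 1, 0, 0, 0, 0, 0, 1, 0, 0, 0, 3, 0, 0, 0, 0, 1, 0, 1, 3, 0, 0, 0, 0, 0, 0, 0]

Z[0]=37
i=1: outside box; Z[1]=0
i=2: outside box; Z[2]=0
i=3: outside box; Z[3]=0
i=4: outside box; Z[4]=0
i=5: outside box; Z[5]=0
i=6: outside box; Z[6]=0
i=7: outside box; Z[7]=0
i=8: outside box; Z[8]=1 grow→box=[8,9)
i=9: outside box; Z[9]=0
i=10: outside box; Z[10]=0
i=11: outside box; Z[11]=1 grow→box=[11,12)
i=12: outside box; Z[12]=0
i=13: outside box; Z[13]=0
i=14: outside box; Z[14]=0
i=15: outside box; Z[15]=0
i=16: outside box; Z[16]=0
i=17: outside box; Z[17]=1 grow→box=[17,18)
i=18: outside box; Z[18]=0
i=19: outside box; Z[19]=0
i=20: outside box; Z[20]=0
i=21: outside box; Z[21]=3 grow→box=[21,24)
i=22: min(r-i=2, Z[1]=0)=0; Z[22]=0
i=23: min(r-i=1, Z[2]=0)=0; Z[23]=0
i=24: outside box; Z[24]=0
i=25: outside box; Z[25]=0
i=26: outside box; Z[26]=1 grow→box=[26,27)
i=27: outside box; Z[27]=0
i=28: outside box; Z[28]=1 grow→box=[28,29)
i=29: outside box; Z[29]=3 grow→box=[29,32)
i=30: min(r-i=2, Z[1]=0)=0; Z[30]=0
i=31: min(r-i=1, Z[2]=0)=0; Z[31]=0
i=32: outside box; Z[32]=0
i=33: outside box; Z[33]=0
i=34: outside box; Z[34]=0
i=35: outside box; Z[35]=0
i=36: outside box; Z[36]=0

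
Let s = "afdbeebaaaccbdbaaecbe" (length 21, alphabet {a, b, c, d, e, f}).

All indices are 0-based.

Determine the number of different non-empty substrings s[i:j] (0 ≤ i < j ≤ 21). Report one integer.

209

rank | idx | suffix
   0 |   7 | aaaccbdbaaecbe
   1 |   8 | aaccbdbaaecbe
   2 |  15 | aaecbe
   3 |   9 | accbdbaaecbe
   4 |  16 | aecbe
   5 |   0 | afdbeebaaaccbdbaaecbe
   6 |   6 | baaaccbdbaaecbe
   7 |  14 | baaecbe
   8 |  12 | bdbaaecbe
   9 |  19 | be
  10 |   3 | beebaaaccbdbaaecbe
  11 |  11 | cbdbaaecbe
  12 |  18 | cbe
  13 |  10 | ccbdbaaecbe
  14 |  13 | dbaaecbe
  15 |   2 | dbeebaaaccbdbaaecbe
  16 |  20 | e
  17 |   5 | ebaaaccbdbaaecbe
  18 |  17 | ecbe
  19 |   4 | eebaaaccbdbaaecbe
  20 |   1 | fdbeebaaaccbdbaaecbe

SA = [7, 8, 15, 9, 16, 0, 6, 14, 12, 19, 3, 11, 18, 10, 13, 2, 20, 5, 17, 4, 1]
rank  pair      lcp
   1  s[7:],s[8:]  2  'aa'
   2  s[8:],s[15:]  2  'aa'
   3  s[15:],s[9:]  1  'a'
   4  s[9:],s[16:]  1  'a'
   5  s[16:],s[0:]  1  'a'
   6  s[0:],s[6:]  0  ''
   7  s[6:],s[14:]  3  'baa'
   8  s[14:],s[12:]  1  'b'
   9  s[12:],s[19:]  1  'b'
  10  s[19:],s[3:]  2  'be'
  11  s[3:],s[11:]  0  ''
  12  s[11:],s[18:]  2  'cb'
  13  s[18:],s[10:]  1  'c'
  14  s[10:],s[13:]  0  ''
  15  s[13:],s[2:]  2  'db'
  16  s[2:],s[20:]  0  ''
  17  s[20:],s[5:]  1  'e'
  18  s[5:],s[17:]  1  'e'
  19  s[17:],s[4:]  1  'e'
  20  s[4:],s[1:]  0  ''

n(n+1)/2 = 21·22/2 = 231
Σ LCP = 0 + 2 + 2 + 1 + 1 + 1 + 0 + 3 + 1 + 1 + 2 + 0 + 2 + 1 + 0 + 2 + 0 + 1 + 1 + 1 + 0 = 22
distinct = 231 − 22 = 209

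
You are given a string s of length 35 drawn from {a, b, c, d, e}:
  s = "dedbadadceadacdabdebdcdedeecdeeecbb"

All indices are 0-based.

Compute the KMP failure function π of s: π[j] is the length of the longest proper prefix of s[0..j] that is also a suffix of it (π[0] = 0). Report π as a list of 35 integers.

π[0] = 0
j=1 s[j]='e': π[1]=0 (border '')
j=2 s[j]='d': π[2]=1 (border 'd')
j=3 s[j]='b': k: 1→0; π[3]=0 (border '')
j=4 s[j]='a': π[4]=0 (border '')
j=5 s[j]='d': π[5]=1 (border 'd')
j=6 s[j]='a': k: 1→0; π[6]=0 (border '')
j=7 s[j]='d': π[7]=1 (border 'd')
j=8 s[j]='c': k: 1→0; π[8]=0 (border '')
j=9 s[j]='e': π[9]=0 (border '')
j=10 s[j]='a': π[10]=0 (border '')
j=11 s[j]='d': π[11]=1 (border 'd')
j=12 s[j]='a': k: 1→0; π[12]=0 (border '')
j=13 s[j]='c': π[13]=0 (border '')
j=14 s[j]='d': π[14]=1 (border 'd')
j=15 s[j]='a': k: 1→0; π[15]=0 (border '')
j=16 s[j]='b': π[16]=0 (border '')
j=17 s[j]='d': π[17]=1 (border 'd')
j=18 s[j]='e': π[18]=2 (border 'de')
j=19 s[j]='b': k: 2→0; π[19]=0 (border '')
j=20 s[j]='d': π[20]=1 (border 'd')
j=21 s[j]='c': k: 1→0; π[21]=0 (border '')
j=22 s[j]='d': π[22]=1 (border 'd')
j=23 s[j]='e': π[23]=2 (border 'de')
j=24 s[j]='d': π[24]=3 (border 'ded')
j=25 s[j]='e': k: 3→1; π[25]=2 (border 'de')
j=26 s[j]='e': k: 2→0; π[26]=0 (border '')
j=27 s[j]='c': π[27]=0 (border '')
j=28 s[j]='d': π[28]=1 (border 'd')
j=29 s[j]='e': π[29]=2 (border 'de')
j=30 s[j]='e': k: 2→0; π[30]=0 (border '')
j=31 s[j]='e': π[31]=0 (border '')
j=32 s[j]='c': π[32]=0 (border '')
j=33 s[j]='b': π[33]=0 (border '')
j=34 s[j]='b': π[34]=0 (border '')

[0, 0, 1, 0, 0, 1, 0, 1, 0, 0, 0, 1, 0, 0, 1, 0, 0, 1, 2, 0, 1, 0, 1, 2, 3, 2, 0, 0, 1, 2, 0, 0, 0, 0, 0]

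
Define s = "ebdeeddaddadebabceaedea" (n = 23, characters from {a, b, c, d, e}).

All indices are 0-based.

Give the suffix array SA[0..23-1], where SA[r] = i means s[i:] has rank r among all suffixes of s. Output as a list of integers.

[22, 14, 7, 10, 18, 13, 15, 1, 16, 6, 9, 5, 8, 20, 11, 2, 21, 17, 12, 0, 4, 19, 3]

rank→(start, suffix):
  0 → (22, 'a')
  1 → (14, 'abceaedea')
  2 → (7, 'addadebabceaedea')
  3 → (10, 'adebabceaedea')
  4 → (18, 'aedea')
  5 → (13, 'babceaedea')
  6 → (15, 'bceaedea')
  7 → (1, 'bdeeddaddadebabceaedea')
  8 → (16, 'ceaedea')
  9 → (6, 'daddadebabceaedea')
  10 → (9, 'dadebabceaedea')
  11 → (5, 'ddaddadebabceaedea')
  12 → (8, 'ddadebabceaedea')
  13 → (20, 'dea')
  14 → (11, 'debabceaedea')
  15 → (2, 'deeddaddadebabceaedea')
  16 → (21, 'ea')
  17 → (17, 'eaedea')
  18 → (12, 'ebabceaedea')
  19 → (0, 'ebdeeddaddadebabceaedea')
  20 → (4, 'eddaddadebabceaedea')
  21 → (19, 'edea')
  22 → (3, 'eeddaddadebabceaedea')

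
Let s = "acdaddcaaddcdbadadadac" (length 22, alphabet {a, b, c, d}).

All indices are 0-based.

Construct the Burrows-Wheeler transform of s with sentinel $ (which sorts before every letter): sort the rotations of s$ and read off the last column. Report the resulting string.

rank  rotation                 last
    0  $acdaddcaaddcdbadadadac  c
    1  aaddcdbadadadac$acdaddc  c
    2  ac$acdaddcaaddcdbadadad  d
    3  acdaddcaaddcdbadadadac$  $
    4  adac$acdaddcaaddcdbadad  d
    5  adadac$acdaddcaaddcdbad  d
    6  adadadac$acdaddcaaddcdb  b
    7  addcaaddcdbadadadac$acd  d
    8  addcdbadadadac$acdaddca  a
    9  badadadac$acdaddcaaddcd  d
   10  c$acdaddcaaddcdbadadada  a
   11  caaddcdbadadadac$acdadd  d
   12  cdaddcaaddcdbadadadac$a  a
   13  cdbadadadac$acdaddcaadd  d
   14  dac$acdaddcaaddcdbadada  a
   15  dadac$acdaddcaaddcdbada  a
   16  dadadac$acdaddcaaddcdba  a
   17  daddcaaddcdbadadadac$ac  c
   18  dbadadadac$acdaddcaaddc  c
   19  dcaaddcdbadadadac$acdad  d
   20  dcdbadadadac$acdaddcaad  d
   21  ddcaaddcdbadadadac$acda  a
   22  ddcdbadadadac$acdaddcaa  a

ccd$ddbdadadadaaaccddaa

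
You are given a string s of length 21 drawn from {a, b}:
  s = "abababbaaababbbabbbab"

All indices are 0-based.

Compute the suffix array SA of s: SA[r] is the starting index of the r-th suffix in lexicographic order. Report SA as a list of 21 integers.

rank→(start, suffix):
  0 → (7, 'aaababbbabbbab')
  1 → (8, 'aababbbabbbab')
  2 → (19, 'ab')
  3 → (0, 'abababbaaababbbabbbab')
  4 → (2, 'ababbaaababbbabbbab')
  5 → (9, 'ababbbabbbab')
  6 → (4, 'abbaaababbbabbbab')
  7 → (15, 'abbbab')
  8 → (11, 'abbbabbbab')
  9 → (20, 'b')
  10 → (6, 'baaababbbabbbab')
  11 → (18, 'bab')
  12 → (1, 'bababbaaababbbabbbab')
  13 → (3, 'babbaaababbbabbbab')
  14 → (14, 'babbbab')
  15 → (10, 'babbbabbbab')
  16 → (5, 'bbaaababbbabbbab')
  17 → (17, 'bbab')
  18 → (13, 'bbabbbab')
  19 → (16, 'bbbab')
  20 → (12, 'bbbabbbab')

[7, 8, 19, 0, 2, 9, 4, 15, 11, 20, 6, 18, 1, 3, 14, 10, 5, 17, 13, 16, 12]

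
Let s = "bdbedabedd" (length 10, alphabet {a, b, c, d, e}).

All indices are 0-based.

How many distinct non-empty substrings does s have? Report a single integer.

rank→(start, suffix):
  0 → (5, 'abedd')
  1 → (0, 'bdbedabedd')
  2 → (2, 'bedabedd')
  3 → (6, 'bedd')
  4 → (9, 'd')
  5 → (4, 'dabedd')
  6 → (1, 'dbedabedd')
  7 → (8, 'dd')
  8 → (3, 'edabedd')
  9 → (7, 'edd')

SA = [5, 0, 2, 6, 9, 4, 1, 8, 3, 7]
rank  pair      lcp
   1  s[5:],s[0:]  0  ''
   2  s[0:],s[2:]  1  'b'
   3  s[2:],s[6:]  3  'bed'
   4  s[6:],s[9:]  0  ''
   5  s[9:],s[4:]  1  'd'
   6  s[4:],s[1:]  1  'd'
   7  s[1:],s[8:]  1  'd'
   8  s[8:],s[3:]  0  ''
   9  s[3:],s[7:]  2  'ed'

n(n+1)/2 = 10·11/2 = 55
Σ LCP = 0 + 0 + 1 + 3 + 0 + 1 + 1 + 1 + 0 + 2 = 9
distinct = 55 − 9 = 46

46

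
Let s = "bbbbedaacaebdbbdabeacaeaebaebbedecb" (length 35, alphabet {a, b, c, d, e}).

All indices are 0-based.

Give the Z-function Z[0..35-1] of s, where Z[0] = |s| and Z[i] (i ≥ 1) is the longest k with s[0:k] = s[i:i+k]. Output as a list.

[35, 3, 2, 1, 0, 0, 0, 0, 0, 0, 0, 1, 0, 2, 1, 0, 0, 1, 0, 0, 0, 0, 0, 0, 0, 1, 0, 0, 2, 1, 0, 0, 0, 0, 1]

Z[0]=35
i=1: fresh scan; Z[1]=3 grow→box=[1,4)
i=2: min(r-i=2, Z[1]=3)=2; Z[2]=2
i=3: min(r-i=1, Z[2]=2)=1; Z[3]=1
i=4: fresh scan; Z[4]=0
i=5: fresh scan; Z[5]=0
i=6: fresh scan; Z[6]=0
i=7: fresh scan; Z[7]=0
i=8: fresh scan; Z[8]=0
i=9: fresh scan; Z[9]=0
i=10: fresh scan; Z[10]=0
i=11: fresh scan; Z[11]=1 grow→box=[11,12)
i=12: fresh scan; Z[12]=0
i=13: fresh scan; Z[13]=2 grow→box=[13,15)
i=14: min(r-i=1, Z[1]=3)=1; Z[14]=1
i=15: fresh scan; Z[15]=0
i=16: fresh scan; Z[16]=0
i=17: fresh scan; Z[17]=1 grow→box=[17,18)
i=18: fresh scan; Z[18]=0
i=19: fresh scan; Z[19]=0
i=20: fresh scan; Z[20]=0
i=21: fresh scan; Z[21]=0
i=22: fresh scan; Z[22]=0
i=23: fresh scan; Z[23]=0
i=24: fresh scan; Z[24]=0
i=25: fresh scan; Z[25]=1 grow→box=[25,26)
i=26: fresh scan; Z[26]=0
i=27: fresh scan; Z[27]=0
i=28: fresh scan; Z[28]=2 grow→box=[28,30)
i=29: min(r-i=1, Z[1]=3)=1; Z[29]=1
i=30: fresh scan; Z[30]=0
i=31: fresh scan; Z[31]=0
i=32: fresh scan; Z[32]=0
i=33: fresh scan; Z[33]=0
i=34: fresh scan; Z[34]=1 grow→box=[34,35)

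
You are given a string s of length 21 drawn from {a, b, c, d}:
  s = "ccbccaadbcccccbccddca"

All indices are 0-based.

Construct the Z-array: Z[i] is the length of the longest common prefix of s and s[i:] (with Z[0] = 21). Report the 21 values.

Z[0]=21
i=1: i≥r, start 0; Z[1]=1 extend→box=[1,2)
i=2: i≥r, start 0; Z[2]=0
i=3: i≥r, start 0; Z[3]=2 extend→box=[3,5)
i=4: min(r-i=1, Z[1]=1)=1; Z[4]=1
i=5: i≥r, start 0; Z[5]=0
i=6: i≥r, start 0; Z[6]=0
i=7: i≥r, start 0; Z[7]=0
i=8: i≥r, start 0; Z[8]=0
i=9: i≥r, start 0; Z[9]=2 extend→box=[9,11)
i=10: min(r-i=1, Z[1]=1)=1; Z[10]=2 extend→box=[10,12)
i=11: min(r-i=1, Z[1]=1)=1; Z[11]=2 extend→box=[11,13)
i=12: min(r-i=1, Z[1]=1)=1; Z[12]=5 extend→box=[12,17)
i=13: min(r-i=4, Z[1]=1)=1; Z[13]=1
i=14: min(r-i=3, Z[2]=0)=0; Z[14]=0
i=15: min(r-i=2, Z[3]=2)=2; Z[15]=2
i=16: min(r-i=1, Z[4]=1)=1; Z[16]=1
i=17: i≥r, start 0; Z[17]=0
i=18: i≥r, start 0; Z[18]=0
i=19: i≥r, start 0; Z[19]=1 extend→box=[19,20)
i=20: i≥r, start 0; Z[20]=0

[21, 1, 0, 2, 1, 0, 0, 0, 0, 2, 2, 2, 5, 1, 0, 2, 1, 0, 0, 1, 0]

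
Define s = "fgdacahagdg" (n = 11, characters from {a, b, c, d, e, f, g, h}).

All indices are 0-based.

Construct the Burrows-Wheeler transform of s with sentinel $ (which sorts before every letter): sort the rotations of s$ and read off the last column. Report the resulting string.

gdhcagg$dfaa

rank  rotation      last
    0  $fgdacahagdg  g
    1  acahagdg$fgd  d
    2  agdg$fgdacah  h
    3  ahagdg$fgdac  c
    4  cahagdg$fgda  a
    5  dacahagdg$fg  g
    6  dg$fgdacahag  g
    7  fgdacahagdg$  $
    8  g$fgdacahagd  d
    9  gdacahagdg$f  f
   10  gdg$fgdacaha  a
   11  hagdg$fgdaca  a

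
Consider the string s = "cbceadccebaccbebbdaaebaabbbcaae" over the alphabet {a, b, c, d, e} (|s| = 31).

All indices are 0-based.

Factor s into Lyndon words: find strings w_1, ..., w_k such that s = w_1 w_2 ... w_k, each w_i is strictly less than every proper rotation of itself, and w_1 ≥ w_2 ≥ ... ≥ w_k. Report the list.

["c", "bce", "adcceb", "accbebbd", "aaeb", "aabbbcaae"]

emit factor 1: 'c' (i=0, period=1)
emit factor 2: 'bce' (i=1, period=3)
emit factor 3: 'adcceb' (i=4, period=6)
emit factor 4: 'accbebbd' (i=10, period=8)
emit factor 5: 'aaeb' (i=18, period=4)
emit factor 6: 'aabbbcaae' (i=22, period=9)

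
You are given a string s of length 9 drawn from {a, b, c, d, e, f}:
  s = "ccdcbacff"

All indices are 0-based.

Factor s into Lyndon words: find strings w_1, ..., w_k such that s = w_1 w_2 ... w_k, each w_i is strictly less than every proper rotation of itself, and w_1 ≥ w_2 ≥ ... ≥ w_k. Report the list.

emit factor 1: 'ccd' (i=0, period=3)
emit factor 2: 'c' (i=3, period=1)
emit factor 3: 'b' (i=4, period=1)
emit factor 4: 'acff' (i=5, period=4)

["ccd", "c", "b", "acff"]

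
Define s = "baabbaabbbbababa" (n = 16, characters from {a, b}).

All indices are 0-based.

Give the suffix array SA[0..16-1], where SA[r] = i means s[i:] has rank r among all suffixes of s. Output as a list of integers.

sorted suffixes:
  #0 SA[0]=15  'a'
  #1 SA[1]=1  'aabbaabbbbababa'
  #2 SA[2]=5  'aabbbbababa'
  #3 SA[3]=13  'aba'
  #4 SA[4]=11  'ababa'
  #5 SA[5]=2  'abbaabbbbababa'
  #6 SA[6]=6  'abbbbababa'
  #7 SA[7]=14  'ba'
  #8 SA[8]=0  'baabbaabbbbababa'
  #9 SA[9]=4  'baabbbbababa'
  #10 SA[10]=12  'baba'
  #11 SA[11]=10  'bababa'
  #12 SA[12]=3  'bbaabbbbababa'
  #13 SA[13]=9  'bbababa'
  #14 SA[14]=8  'bbbababa'
  #15 SA[15]=7  'bbbbababa'

[15, 1, 5, 13, 11, 2, 6, 14, 0, 4, 12, 10, 3, 9, 8, 7]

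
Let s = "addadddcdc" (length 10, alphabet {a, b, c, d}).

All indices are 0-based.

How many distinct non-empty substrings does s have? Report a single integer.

43

sorted suffixes:
  #0 SA[0]=0  'addadddcdc'
  #1 SA[1]=3  'adddcdc'
  #2 SA[2]=9  'c'
  #3 SA[3]=7  'cdc'
  #4 SA[4]=2  'dadddcdc'
  #5 SA[5]=8  'dc'
  #6 SA[6]=6  'dcdc'
  #7 SA[7]=1  'ddadddcdc'
  #8 SA[8]=5  'ddcdc'
  #9 SA[9]=4  'dddcdc'

SA = [0, 3, 9, 7, 2, 8, 6, 1, 5, 4]
rank  pair      lcp
   1  s[0:],s[3:]  3  'add'
   2  s[3:],s[9:]  0  ''
   3  s[9:],s[7:]  1  'c'
   4  s[7:],s[2:]  0  ''
   5  s[2:],s[8:]  1  'd'
   6  s[8:],s[6:]  2  'dc'
   7  s[6:],s[1:]  1  'd'
   8  s[1:],s[5:]  2  'dd'
   9  s[5:],s[4:]  2  'dd'

n(n+1)/2 = 10·11/2 = 55
Σ LCP = 0 + 3 + 0 + 1 + 0 + 1 + 2 + 1 + 2 + 2 = 12
distinct = 55 − 12 = 43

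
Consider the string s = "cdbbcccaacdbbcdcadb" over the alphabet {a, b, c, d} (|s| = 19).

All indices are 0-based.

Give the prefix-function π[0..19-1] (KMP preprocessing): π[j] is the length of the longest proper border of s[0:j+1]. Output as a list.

π[0] = 0
j=1 s[j]='d': π[1]=0 (border '')
j=2 s[j]='b': π[2]=0 (border '')
j=3 s[j]='b': π[3]=0 (border '')
j=4 s[j]='c': π[4]=1 (border 'c')
j=5 s[j]='c': k: 1→0; π[5]=1 (border 'c')
j=6 s[j]='c': k: 1→0; π[6]=1 (border 'c')
j=7 s[j]='a': k: 1→0; π[7]=0 (border '')
j=8 s[j]='a': π[8]=0 (border '')
j=9 s[j]='c': π[9]=1 (border 'c')
j=10 s[j]='d': π[10]=2 (border 'cd')
j=11 s[j]='b': π[11]=3 (border 'cdb')
j=12 s[j]='b': π[12]=4 (border 'cdbb')
j=13 s[j]='c': π[13]=5 (border 'cdbbc')
j=14 s[j]='d': k: 5→1; π[14]=2 (border 'cd')
j=15 s[j]='c': k: 2→0; π[15]=1 (border 'c')
j=16 s[j]='a': k: 1→0; π[16]=0 (border '')
j=17 s[j]='d': π[17]=0 (border '')
j=18 s[j]='b': π[18]=0 (border '')

[0, 0, 0, 0, 1, 1, 1, 0, 0, 1, 2, 3, 4, 5, 2, 1, 0, 0, 0]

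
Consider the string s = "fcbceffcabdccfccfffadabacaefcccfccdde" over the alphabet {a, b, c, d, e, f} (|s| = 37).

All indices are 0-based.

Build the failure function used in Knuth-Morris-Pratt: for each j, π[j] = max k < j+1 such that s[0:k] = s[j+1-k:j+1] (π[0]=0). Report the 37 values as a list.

π[0] = 0
j=1 s[j]='c': π[1]=0 (border '')
j=2 s[j]='b': π[2]=0 (border '')
j=3 s[j]='c': π[3]=0 (border '')
j=4 s[j]='e': π[4]=0 (border '')
j=5 s[j]='f': π[5]=1 (border 'f')
j=6 s[j]='f': k: 1→0; π[6]=1 (border 'f')
j=7 s[j]='c': π[7]=2 (border 'fc')
j=8 s[j]='a': k: 2→0; π[8]=0 (border '')
j=9 s[j]='b': π[9]=0 (border '')
j=10 s[j]='d': π[10]=0 (border '')
j=11 s[j]='c': π[11]=0 (border '')
j=12 s[j]='c': π[12]=0 (border '')
j=13 s[j]='f': π[13]=1 (border 'f')
j=14 s[j]='c': π[14]=2 (border 'fc')
j=15 s[j]='c': k: 2→0; π[15]=0 (border '')
j=16 s[j]='f': π[16]=1 (border 'f')
j=17 s[j]='f': k: 1→0; π[17]=1 (border 'f')
j=18 s[j]='f': k: 1→0; π[18]=1 (border 'f')
j=19 s[j]='a': k: 1→0; π[19]=0 (border '')
j=20 s[j]='d': π[20]=0 (border '')
j=21 s[j]='a': π[21]=0 (border '')
j=22 s[j]='b': π[22]=0 (border '')
j=23 s[j]='a': π[23]=0 (border '')
j=24 s[j]='c': π[24]=0 (border '')
j=25 s[j]='a': π[25]=0 (border '')
j=26 s[j]='e': π[26]=0 (border '')
j=27 s[j]='f': π[27]=1 (border 'f')
j=28 s[j]='c': π[28]=2 (border 'fc')
j=29 s[j]='c': k: 2→0; π[29]=0 (border '')
j=30 s[j]='c': π[30]=0 (border '')
j=31 s[j]='f': π[31]=1 (border 'f')
j=32 s[j]='c': π[32]=2 (border 'fc')
j=33 s[j]='c': k: 2→0; π[33]=0 (border '')
j=34 s[j]='d': π[34]=0 (border '')
j=35 s[j]='d': π[35]=0 (border '')
j=36 s[j]='e': π[36]=0 (border '')

[0, 0, 0, 0, 0, 1, 1, 2, 0, 0, 0, 0, 0, 1, 2, 0, 1, 1, 1, 0, 0, 0, 0, 0, 0, 0, 0, 1, 2, 0, 0, 1, 2, 0, 0, 0, 0]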